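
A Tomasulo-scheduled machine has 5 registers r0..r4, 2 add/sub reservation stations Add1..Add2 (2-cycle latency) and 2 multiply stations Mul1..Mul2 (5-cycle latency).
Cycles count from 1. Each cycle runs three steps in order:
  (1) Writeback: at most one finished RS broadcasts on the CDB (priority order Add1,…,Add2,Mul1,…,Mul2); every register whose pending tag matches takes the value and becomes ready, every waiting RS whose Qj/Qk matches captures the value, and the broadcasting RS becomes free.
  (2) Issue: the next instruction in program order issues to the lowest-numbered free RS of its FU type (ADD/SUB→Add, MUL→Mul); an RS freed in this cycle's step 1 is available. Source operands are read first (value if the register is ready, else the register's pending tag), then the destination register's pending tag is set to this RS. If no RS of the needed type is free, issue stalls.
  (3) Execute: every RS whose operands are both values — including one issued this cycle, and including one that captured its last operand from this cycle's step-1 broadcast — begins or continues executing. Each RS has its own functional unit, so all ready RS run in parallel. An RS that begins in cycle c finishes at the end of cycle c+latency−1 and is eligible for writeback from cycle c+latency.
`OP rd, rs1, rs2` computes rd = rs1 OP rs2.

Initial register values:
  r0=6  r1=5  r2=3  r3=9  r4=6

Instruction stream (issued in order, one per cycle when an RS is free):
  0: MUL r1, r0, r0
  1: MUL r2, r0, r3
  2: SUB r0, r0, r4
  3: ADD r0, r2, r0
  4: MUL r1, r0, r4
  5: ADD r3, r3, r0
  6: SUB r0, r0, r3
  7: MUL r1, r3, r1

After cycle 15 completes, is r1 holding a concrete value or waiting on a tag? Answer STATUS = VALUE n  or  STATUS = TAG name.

STATUS = TAG Mul2

c1: issue MUL r1<-Mul1 | r0:6,r1:Mul1,r2:3,r3:9,r4:6
c2: issue MUL r2<-Mul2 | r0:6,r1:Mul1,r2:Mul2,r3:9,r4:6
c3: issue SUB r0<-Add1 | r0:Add1,r1:Mul1,r2:Mul2,r3:9,r4:6
c4: issue ADD r0<-Add2 | r0:Add2,r1:Mul1,r2:Mul2,r3:9,r4:6
c5: CDB Add1=0; stall | r0:Add2,r1:Mul1,r2:Mul2,r3:9,r4:6
c6: CDB Mul1=36; issue MUL r1<-Mul1 | r0:Add2,r1:Mul1,r2:Mul2,r3:9,r4:6
c7: CDB Mul2=54; issue ADD r3<-Add1 | r0:Add2,r1:Mul1,r2:54,r3:Add1,r4:6
c8: stall | r0:Add2,r1:Mul1,r2:54,r3:Add1,r4:6
c9: CDB Add2=54; issue SUB r0<-Add2 | r0:Add2,r1:Mul1,r2:54,r3:Add1,r4:6
c10: issue MUL r1<-Mul2 | r0:Add2,r1:Mul2,r2:54,r3:Add1,r4:6
c11: CDB Add1=63 | r0:Add2,r1:Mul2,r2:54,r3:63,r4:6
c12: - | r0:Add2,r1:Mul2,r2:54,r3:63,r4:6
c13: CDB Add2=-9 | r0:-9,r1:Mul2,r2:54,r3:63,r4:6
c14: CDB Mul1=324 | r0:-9,r1:Mul2,r2:54,r3:63,r4:6
c15: - | r0:-9,r1:Mul2,r2:54,r3:63,r4:6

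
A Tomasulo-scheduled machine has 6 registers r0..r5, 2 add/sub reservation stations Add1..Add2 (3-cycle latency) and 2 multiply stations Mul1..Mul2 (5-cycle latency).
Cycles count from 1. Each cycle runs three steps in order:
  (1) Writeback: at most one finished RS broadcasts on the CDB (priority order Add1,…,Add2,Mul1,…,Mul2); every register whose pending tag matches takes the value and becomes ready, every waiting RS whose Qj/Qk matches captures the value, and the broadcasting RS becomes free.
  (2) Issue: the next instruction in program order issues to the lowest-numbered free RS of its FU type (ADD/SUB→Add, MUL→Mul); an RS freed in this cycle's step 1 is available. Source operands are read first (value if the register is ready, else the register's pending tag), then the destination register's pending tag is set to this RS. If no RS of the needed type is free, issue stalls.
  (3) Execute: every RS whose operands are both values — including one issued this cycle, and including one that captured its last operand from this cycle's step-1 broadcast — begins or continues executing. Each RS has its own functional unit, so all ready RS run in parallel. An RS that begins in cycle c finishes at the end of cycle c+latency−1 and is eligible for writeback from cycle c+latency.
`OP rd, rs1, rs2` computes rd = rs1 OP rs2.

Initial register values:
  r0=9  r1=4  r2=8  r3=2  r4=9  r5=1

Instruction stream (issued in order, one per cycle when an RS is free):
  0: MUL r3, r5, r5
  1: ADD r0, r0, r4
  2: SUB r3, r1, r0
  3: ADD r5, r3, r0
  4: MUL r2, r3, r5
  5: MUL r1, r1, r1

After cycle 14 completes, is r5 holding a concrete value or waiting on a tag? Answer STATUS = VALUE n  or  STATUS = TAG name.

STATUS = VALUE 4

c1: issue MUL r3<-Mul1 | r0:9,r1:4,r2:8,r3:Mul1,r4:9,r5:1
c2: issue ADD r0<-Add1 | r0:Add1,r1:4,r2:8,r3:Mul1,r4:9,r5:1
c3: issue SUB r3<-Add2 | r0:Add1,r1:4,r2:8,r3:Add2,r4:9,r5:1
c4: stall | r0:Add1,r1:4,r2:8,r3:Add2,r4:9,r5:1
c5: CDB Add1=18; issue ADD r5<-Add1 | r0:18,r1:4,r2:8,r3:Add2,r4:9,r5:Add1
c6: CDB Mul1=1; issue MUL r2<-Mul1 | r0:18,r1:4,r2:Mul1,r3:Add2,r4:9,r5:Add1
c7: issue MUL r1<-Mul2 | r0:18,r1:Mul2,r2:Mul1,r3:Add2,r4:9,r5:Add1
c8: CDB Add2=-14 | r0:18,r1:Mul2,r2:Mul1,r3:-14,r4:9,r5:Add1
c9: - | r0:18,r1:Mul2,r2:Mul1,r3:-14,r4:9,r5:Add1
c10: - | r0:18,r1:Mul2,r2:Mul1,r3:-14,r4:9,r5:Add1
c11: CDB Add1=4 | r0:18,r1:Mul2,r2:Mul1,r3:-14,r4:9,r5:4
c12: CDB Mul2=16 | r0:18,r1:16,r2:Mul1,r3:-14,r4:9,r5:4
c13: - | r0:18,r1:16,r2:Mul1,r3:-14,r4:9,r5:4
c14: - | r0:18,r1:16,r2:Mul1,r3:-14,r4:9,r5:4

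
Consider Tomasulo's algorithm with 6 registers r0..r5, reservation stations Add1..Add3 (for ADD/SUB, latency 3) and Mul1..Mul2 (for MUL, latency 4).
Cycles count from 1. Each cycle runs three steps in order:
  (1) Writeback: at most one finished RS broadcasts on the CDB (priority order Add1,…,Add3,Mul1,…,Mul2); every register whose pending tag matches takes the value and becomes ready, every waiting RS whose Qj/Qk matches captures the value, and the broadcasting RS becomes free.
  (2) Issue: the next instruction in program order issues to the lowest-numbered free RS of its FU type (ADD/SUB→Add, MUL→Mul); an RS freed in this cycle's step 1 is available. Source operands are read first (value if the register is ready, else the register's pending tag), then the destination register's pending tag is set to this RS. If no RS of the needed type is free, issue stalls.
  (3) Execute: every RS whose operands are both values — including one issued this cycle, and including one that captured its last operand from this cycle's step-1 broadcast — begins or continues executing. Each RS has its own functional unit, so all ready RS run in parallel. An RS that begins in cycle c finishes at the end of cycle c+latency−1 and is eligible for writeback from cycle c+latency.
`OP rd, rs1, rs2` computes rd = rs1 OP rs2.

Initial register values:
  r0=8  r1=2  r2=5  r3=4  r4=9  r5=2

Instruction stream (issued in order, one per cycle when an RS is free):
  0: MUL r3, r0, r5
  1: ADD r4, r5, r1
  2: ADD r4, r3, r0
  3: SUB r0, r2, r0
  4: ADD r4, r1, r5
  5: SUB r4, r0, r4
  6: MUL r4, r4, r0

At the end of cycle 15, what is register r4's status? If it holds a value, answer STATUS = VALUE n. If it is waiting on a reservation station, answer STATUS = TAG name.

  c1: issue MUL r3<-Mul1  regs: r0:8,r1:2,r2:5,r3:Mul1,r4:9,r5:2
  c2: issue ADD r4<-Add1  regs: r0:8,r1:2,r2:5,r3:Mul1,r4:Add1,r5:2
  c3: issue ADD r4<-Add2  regs: r0:8,r1:2,r2:5,r3:Mul1,r4:Add2,r5:2
  c4: issue SUB r0<-Add3  regs: r0:Add3,r1:2,r2:5,r3:Mul1,r4:Add2,r5:2
  c5: CDB Add1=4; issue ADD r4<-Add1  regs: r0:Add3,r1:2,r2:5,r3:Mul1,r4:Add1,r5:2
  c6: CDB Mul1=16; stall  regs: r0:Add3,r1:2,r2:5,r3:16,r4:Add1,r5:2
  c7: CDB Add3=-3; issue SUB r4<-Add3  regs: r0:-3,r1:2,r2:5,r3:16,r4:Add3,r5:2
  c8: CDB Add1=4; issue MUL r4<-Mul1  regs: r0:-3,r1:2,r2:5,r3:16,r4:Mul1,r5:2
  c9: CDB Add2=24  regs: r0:-3,r1:2,r2:5,r3:16,r4:Mul1,r5:2
  c10: -  regs: r0:-3,r1:2,r2:5,r3:16,r4:Mul1,r5:2
  c11: CDB Add3=-7  regs: r0:-3,r1:2,r2:5,r3:16,r4:Mul1,r5:2
  c12: -  regs: r0:-3,r1:2,r2:5,r3:16,r4:Mul1,r5:2
  c13: -  regs: r0:-3,r1:2,r2:5,r3:16,r4:Mul1,r5:2
  c14: -  regs: r0:-3,r1:2,r2:5,r3:16,r4:Mul1,r5:2
  c15: CDB Mul1=21  regs: r0:-3,r1:2,r2:5,r3:16,r4:21,r5:2

STATUS = VALUE 21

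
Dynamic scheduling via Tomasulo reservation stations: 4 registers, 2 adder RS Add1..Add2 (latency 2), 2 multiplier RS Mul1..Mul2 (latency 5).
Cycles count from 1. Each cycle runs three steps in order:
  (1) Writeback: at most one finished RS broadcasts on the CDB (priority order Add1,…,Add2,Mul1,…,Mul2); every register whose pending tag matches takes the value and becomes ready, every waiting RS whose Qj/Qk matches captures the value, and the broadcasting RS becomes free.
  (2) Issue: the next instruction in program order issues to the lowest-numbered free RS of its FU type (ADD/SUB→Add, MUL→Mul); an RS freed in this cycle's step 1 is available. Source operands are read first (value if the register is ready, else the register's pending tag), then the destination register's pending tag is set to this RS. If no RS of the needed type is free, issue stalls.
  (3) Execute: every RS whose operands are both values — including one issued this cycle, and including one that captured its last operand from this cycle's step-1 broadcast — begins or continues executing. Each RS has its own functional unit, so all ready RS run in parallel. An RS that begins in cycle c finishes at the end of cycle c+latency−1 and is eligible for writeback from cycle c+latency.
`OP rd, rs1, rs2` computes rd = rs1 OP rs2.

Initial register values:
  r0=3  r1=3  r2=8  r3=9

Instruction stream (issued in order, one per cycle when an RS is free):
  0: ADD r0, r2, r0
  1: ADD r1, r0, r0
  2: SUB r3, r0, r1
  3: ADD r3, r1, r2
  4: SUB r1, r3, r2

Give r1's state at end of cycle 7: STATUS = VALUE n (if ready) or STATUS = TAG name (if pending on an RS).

  c1: issue ADD r0<-Add1  regs: r0:Add1,r1:3,r2:8,r3:9
  c2: issue ADD r1<-Add2  regs: r0:Add1,r1:Add2,r2:8,r3:9
  c3: CDB Add1=11; issue SUB r3<-Add1  regs: r0:11,r1:Add2,r2:8,r3:Add1
  c4: stall  regs: r0:11,r1:Add2,r2:8,r3:Add1
  c5: CDB Add2=22; issue ADD r3<-Add2  regs: r0:11,r1:22,r2:8,r3:Add2
  c6: stall  regs: r0:11,r1:22,r2:8,r3:Add2
  c7: CDB Add1=-11; issue SUB r1<-Add1  regs: r0:11,r1:Add1,r2:8,r3:Add2

STATUS = TAG Add1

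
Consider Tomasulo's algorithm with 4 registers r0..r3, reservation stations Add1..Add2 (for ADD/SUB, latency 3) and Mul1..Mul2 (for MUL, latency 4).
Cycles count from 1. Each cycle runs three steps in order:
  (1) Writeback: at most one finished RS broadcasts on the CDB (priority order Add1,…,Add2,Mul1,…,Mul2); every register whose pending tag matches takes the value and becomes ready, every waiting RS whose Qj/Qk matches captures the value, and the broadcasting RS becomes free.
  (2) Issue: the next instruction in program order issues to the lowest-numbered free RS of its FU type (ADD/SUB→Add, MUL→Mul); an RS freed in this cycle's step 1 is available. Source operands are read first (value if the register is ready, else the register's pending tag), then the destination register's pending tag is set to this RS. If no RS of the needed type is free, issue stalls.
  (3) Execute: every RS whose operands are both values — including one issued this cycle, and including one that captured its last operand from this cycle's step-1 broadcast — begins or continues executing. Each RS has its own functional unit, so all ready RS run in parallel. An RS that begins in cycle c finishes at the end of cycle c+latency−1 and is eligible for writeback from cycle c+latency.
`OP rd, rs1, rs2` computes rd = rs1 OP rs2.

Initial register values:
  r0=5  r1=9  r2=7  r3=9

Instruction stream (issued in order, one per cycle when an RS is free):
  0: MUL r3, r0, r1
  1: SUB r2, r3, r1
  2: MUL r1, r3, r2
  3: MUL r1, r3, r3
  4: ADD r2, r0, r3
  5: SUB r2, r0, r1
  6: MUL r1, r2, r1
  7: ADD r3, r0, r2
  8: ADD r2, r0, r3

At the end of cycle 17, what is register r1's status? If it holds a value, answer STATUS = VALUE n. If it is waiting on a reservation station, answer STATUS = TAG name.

  c1: issue MUL r3<-Mul1  regs: r0:5,r1:9,r2:7,r3:Mul1
  c2: issue SUB r2<-Add1  regs: r0:5,r1:9,r2:Add1,r3:Mul1
  c3: issue MUL r1<-Mul2  regs: r0:5,r1:Mul2,r2:Add1,r3:Mul1
  c4: stall  regs: r0:5,r1:Mul2,r2:Add1,r3:Mul1
  c5: CDB Mul1=45; issue MUL r1<-Mul1  regs: r0:5,r1:Mul1,r2:Add1,r3:45
  c6: issue ADD r2<-Add2  regs: r0:5,r1:Mul1,r2:Add2,r3:45
  c7: stall  regs: r0:5,r1:Mul1,r2:Add2,r3:45
  c8: CDB Add1=36; issue SUB r2<-Add1  regs: r0:5,r1:Mul1,r2:Add1,r3:45
  c9: CDB Add2=50; stall  regs: r0:5,r1:Mul1,r2:Add1,r3:45
  c10: CDB Mul1=2025; issue MUL r1<-Mul1  regs: r0:5,r1:Mul1,r2:Add1,r3:45
  c11: issue ADD r3<-Add2  regs: r0:5,r1:Mul1,r2:Add1,r3:Add2
  c12: CDB Mul2=1620; stall  regs: r0:5,r1:Mul1,r2:Add1,r3:Add2
  c13: CDB Add1=-2020; issue ADD r2<-Add1  regs: r0:5,r1:Mul1,r2:Add1,r3:Add2
  c14: -  regs: r0:5,r1:Mul1,r2:Add1,r3:Add2
  c15: -  regs: r0:5,r1:Mul1,r2:Add1,r3:Add2
  c16: CDB Add2=-2015  regs: r0:5,r1:Mul1,r2:Add1,r3:-2015
  c17: CDB Mul1=-4090500  regs: r0:5,r1:-4090500,r2:Add1,r3:-2015

STATUS = VALUE -4090500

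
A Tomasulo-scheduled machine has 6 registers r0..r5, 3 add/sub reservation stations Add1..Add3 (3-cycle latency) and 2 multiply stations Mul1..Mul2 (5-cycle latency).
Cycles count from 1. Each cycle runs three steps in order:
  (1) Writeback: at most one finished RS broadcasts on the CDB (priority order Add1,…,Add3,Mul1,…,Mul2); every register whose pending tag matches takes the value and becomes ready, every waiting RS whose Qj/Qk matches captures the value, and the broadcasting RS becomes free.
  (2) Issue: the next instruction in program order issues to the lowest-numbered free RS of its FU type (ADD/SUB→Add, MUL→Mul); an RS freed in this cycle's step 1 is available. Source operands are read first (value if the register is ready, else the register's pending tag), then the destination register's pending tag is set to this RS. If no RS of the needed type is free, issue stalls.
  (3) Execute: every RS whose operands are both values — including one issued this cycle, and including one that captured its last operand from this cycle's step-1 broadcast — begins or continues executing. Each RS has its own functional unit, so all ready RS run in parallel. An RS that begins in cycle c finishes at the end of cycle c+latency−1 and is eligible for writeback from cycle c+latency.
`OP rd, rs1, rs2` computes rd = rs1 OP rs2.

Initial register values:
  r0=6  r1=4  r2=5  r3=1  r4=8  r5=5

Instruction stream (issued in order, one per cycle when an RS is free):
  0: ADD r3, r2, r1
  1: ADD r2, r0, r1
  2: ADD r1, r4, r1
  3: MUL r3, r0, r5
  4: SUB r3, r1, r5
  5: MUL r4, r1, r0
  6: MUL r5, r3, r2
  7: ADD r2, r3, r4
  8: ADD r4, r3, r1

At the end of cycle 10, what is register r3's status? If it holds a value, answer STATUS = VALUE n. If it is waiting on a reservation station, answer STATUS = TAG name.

STATUS = VALUE 7

c1: issue ADD r3<-Add1 | r0:6,r1:4,r2:5,r3:Add1,r4:8,r5:5
c2: issue ADD r2<-Add2 | r0:6,r1:4,r2:Add2,r3:Add1,r4:8,r5:5
c3: issue ADD r1<-Add3 | r0:6,r1:Add3,r2:Add2,r3:Add1,r4:8,r5:5
c4: CDB Add1=9; issue MUL r3<-Mul1 | r0:6,r1:Add3,r2:Add2,r3:Mul1,r4:8,r5:5
c5: CDB Add2=10; issue SUB r3<-Add1 | r0:6,r1:Add3,r2:10,r3:Add1,r4:8,r5:5
c6: CDB Add3=12; issue MUL r4<-Mul2 | r0:6,r1:12,r2:10,r3:Add1,r4:Mul2,r5:5
c7: stall | r0:6,r1:12,r2:10,r3:Add1,r4:Mul2,r5:5
c8: stall | r0:6,r1:12,r2:10,r3:Add1,r4:Mul2,r5:5
c9: CDB Add1=7; stall | r0:6,r1:12,r2:10,r3:7,r4:Mul2,r5:5
c10: CDB Mul1=30; issue MUL r5<-Mul1 | r0:6,r1:12,r2:10,r3:7,r4:Mul2,r5:Mul1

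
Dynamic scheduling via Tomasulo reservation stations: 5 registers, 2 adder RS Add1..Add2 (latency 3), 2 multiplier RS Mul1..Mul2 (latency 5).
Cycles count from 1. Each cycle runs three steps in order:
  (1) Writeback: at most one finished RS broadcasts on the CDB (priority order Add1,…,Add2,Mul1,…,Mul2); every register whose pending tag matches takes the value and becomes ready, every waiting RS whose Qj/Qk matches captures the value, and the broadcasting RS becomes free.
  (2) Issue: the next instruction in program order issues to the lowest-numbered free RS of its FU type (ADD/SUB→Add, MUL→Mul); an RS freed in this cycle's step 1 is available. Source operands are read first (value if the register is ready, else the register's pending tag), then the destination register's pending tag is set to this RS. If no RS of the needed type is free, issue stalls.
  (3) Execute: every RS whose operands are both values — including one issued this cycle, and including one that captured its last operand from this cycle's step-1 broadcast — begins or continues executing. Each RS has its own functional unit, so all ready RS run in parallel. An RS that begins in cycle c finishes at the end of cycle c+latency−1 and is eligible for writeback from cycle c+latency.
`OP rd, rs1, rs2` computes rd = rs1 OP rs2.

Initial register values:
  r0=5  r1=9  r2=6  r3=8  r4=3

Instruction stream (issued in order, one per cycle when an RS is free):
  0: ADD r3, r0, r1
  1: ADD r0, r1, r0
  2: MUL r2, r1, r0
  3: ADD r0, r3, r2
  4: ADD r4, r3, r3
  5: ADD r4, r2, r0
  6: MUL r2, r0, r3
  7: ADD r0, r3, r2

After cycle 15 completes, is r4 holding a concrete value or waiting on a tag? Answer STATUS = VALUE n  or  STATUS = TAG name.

STATUS = TAG Add2

  c1: issue ADD r3<-Add1  regs: r0:5,r1:9,r2:6,r3:Add1,r4:3
  c2: issue ADD r0<-Add2  regs: r0:Add2,r1:9,r2:6,r3:Add1,r4:3
  c3: issue MUL r2<-Mul1  regs: r0:Add2,r1:9,r2:Mul1,r3:Add1,r4:3
  c4: CDB Add1=14; issue ADD r0<-Add1  regs: r0:Add1,r1:9,r2:Mul1,r3:14,r4:3
  c5: CDB Add2=14; issue ADD r4<-Add2  regs: r0:Add1,r1:9,r2:Mul1,r3:14,r4:Add2
  c6: stall  regs: r0:Add1,r1:9,r2:Mul1,r3:14,r4:Add2
  c7: stall  regs: r0:Add1,r1:9,r2:Mul1,r3:14,r4:Add2
  c8: CDB Add2=28; issue ADD r4<-Add2  regs: r0:Add1,r1:9,r2:Mul1,r3:14,r4:Add2
  c9: issue MUL r2<-Mul2  regs: r0:Add1,r1:9,r2:Mul2,r3:14,r4:Add2
  c10: CDB Mul1=126; stall  regs: r0:Add1,r1:9,r2:Mul2,r3:14,r4:Add2
  c11: stall  regs: r0:Add1,r1:9,r2:Mul2,r3:14,r4:Add2
  c12: stall  regs: r0:Add1,r1:9,r2:Mul2,r3:14,r4:Add2
  c13: CDB Add1=140; issue ADD r0<-Add1  regs: r0:Add1,r1:9,r2:Mul2,r3:14,r4:Add2
  c14: -  regs: r0:Add1,r1:9,r2:Mul2,r3:14,r4:Add2
  c15: -  regs: r0:Add1,r1:9,r2:Mul2,r3:14,r4:Add2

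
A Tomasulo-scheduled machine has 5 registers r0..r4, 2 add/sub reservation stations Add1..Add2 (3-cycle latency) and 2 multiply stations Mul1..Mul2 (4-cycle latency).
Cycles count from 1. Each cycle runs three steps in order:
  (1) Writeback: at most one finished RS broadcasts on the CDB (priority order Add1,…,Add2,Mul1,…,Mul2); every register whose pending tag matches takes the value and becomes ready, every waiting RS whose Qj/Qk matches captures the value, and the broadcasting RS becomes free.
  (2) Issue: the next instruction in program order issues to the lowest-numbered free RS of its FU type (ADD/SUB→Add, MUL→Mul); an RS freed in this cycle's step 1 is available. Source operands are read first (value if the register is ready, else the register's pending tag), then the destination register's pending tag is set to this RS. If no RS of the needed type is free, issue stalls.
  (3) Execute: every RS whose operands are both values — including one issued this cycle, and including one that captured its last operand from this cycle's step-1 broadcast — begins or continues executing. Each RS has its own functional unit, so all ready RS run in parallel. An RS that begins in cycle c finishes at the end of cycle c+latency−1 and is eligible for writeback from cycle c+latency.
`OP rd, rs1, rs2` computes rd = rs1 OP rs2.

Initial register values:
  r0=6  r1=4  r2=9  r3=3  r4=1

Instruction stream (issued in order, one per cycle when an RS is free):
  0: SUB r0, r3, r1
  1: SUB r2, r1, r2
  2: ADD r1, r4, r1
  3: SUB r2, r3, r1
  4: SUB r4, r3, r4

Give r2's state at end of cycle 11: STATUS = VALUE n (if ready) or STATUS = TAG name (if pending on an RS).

STATUS = VALUE -2

c1: issue SUB r0<-Add1 | r0:Add1,r1:4,r2:9,r3:3,r4:1
c2: issue SUB r2<-Add2 | r0:Add1,r1:4,r2:Add2,r3:3,r4:1
c3: stall | r0:Add1,r1:4,r2:Add2,r3:3,r4:1
c4: CDB Add1=-1; issue ADD r1<-Add1 | r0:-1,r1:Add1,r2:Add2,r3:3,r4:1
c5: CDB Add2=-5; issue SUB r2<-Add2 | r0:-1,r1:Add1,r2:Add2,r3:3,r4:1
c6: stall | r0:-1,r1:Add1,r2:Add2,r3:3,r4:1
c7: CDB Add1=5; issue SUB r4<-Add1 | r0:-1,r1:5,r2:Add2,r3:3,r4:Add1
c8: - | r0:-1,r1:5,r2:Add2,r3:3,r4:Add1
c9: - | r0:-1,r1:5,r2:Add2,r3:3,r4:Add1
c10: CDB Add1=2 | r0:-1,r1:5,r2:Add2,r3:3,r4:2
c11: CDB Add2=-2 | r0:-1,r1:5,r2:-2,r3:3,r4:2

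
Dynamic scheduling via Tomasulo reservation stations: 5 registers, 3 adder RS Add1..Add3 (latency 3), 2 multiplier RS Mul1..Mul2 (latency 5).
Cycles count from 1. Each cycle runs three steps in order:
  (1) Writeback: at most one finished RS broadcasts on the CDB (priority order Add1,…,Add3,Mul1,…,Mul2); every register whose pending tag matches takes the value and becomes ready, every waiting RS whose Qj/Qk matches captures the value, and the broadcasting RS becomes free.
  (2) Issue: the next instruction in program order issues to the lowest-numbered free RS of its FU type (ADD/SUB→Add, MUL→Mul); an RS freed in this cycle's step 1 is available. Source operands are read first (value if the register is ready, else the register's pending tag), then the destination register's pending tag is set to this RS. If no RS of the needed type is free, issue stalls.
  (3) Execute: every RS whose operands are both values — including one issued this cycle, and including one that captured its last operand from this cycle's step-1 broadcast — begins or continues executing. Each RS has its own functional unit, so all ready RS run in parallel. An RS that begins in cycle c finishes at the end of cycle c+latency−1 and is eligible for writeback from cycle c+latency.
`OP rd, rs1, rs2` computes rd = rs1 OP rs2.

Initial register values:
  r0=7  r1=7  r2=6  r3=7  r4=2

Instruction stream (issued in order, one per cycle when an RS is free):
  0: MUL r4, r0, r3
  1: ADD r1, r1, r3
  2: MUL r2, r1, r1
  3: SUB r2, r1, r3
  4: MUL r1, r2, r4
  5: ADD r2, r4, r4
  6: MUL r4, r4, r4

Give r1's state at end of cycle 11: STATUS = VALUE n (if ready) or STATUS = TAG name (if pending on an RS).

cycle 1: issue MUL r4<-Mul1 // r0:7,r1:7,r2:6,r3:7,r4:Mul1
cycle 2: issue ADD r1<-Add1 // r0:7,r1:Add1,r2:6,r3:7,r4:Mul1
cycle 3: issue MUL r2<-Mul2 // r0:7,r1:Add1,r2:Mul2,r3:7,r4:Mul1
cycle 4: issue SUB r2<-Add2 // r0:7,r1:Add1,r2:Add2,r3:7,r4:Mul1
cycle 5: CDB Add1=14; stall // r0:7,r1:14,r2:Add2,r3:7,r4:Mul1
cycle 6: CDB Mul1=49; issue MUL r1<-Mul1 // r0:7,r1:Mul1,r2:Add2,r3:7,r4:49
cycle 7: issue ADD r2<-Add1 // r0:7,r1:Mul1,r2:Add1,r3:7,r4:49
cycle 8: CDB Add2=7; stall // r0:7,r1:Mul1,r2:Add1,r3:7,r4:49
cycle 9: stall // r0:7,r1:Mul1,r2:Add1,r3:7,r4:49
cycle 10: CDB Add1=98; stall // r0:7,r1:Mul1,r2:98,r3:7,r4:49
cycle 11: CDB Mul2=196; issue MUL r4<-Mul2 // r0:7,r1:Mul1,r2:98,r3:7,r4:Mul2

STATUS = TAG Mul1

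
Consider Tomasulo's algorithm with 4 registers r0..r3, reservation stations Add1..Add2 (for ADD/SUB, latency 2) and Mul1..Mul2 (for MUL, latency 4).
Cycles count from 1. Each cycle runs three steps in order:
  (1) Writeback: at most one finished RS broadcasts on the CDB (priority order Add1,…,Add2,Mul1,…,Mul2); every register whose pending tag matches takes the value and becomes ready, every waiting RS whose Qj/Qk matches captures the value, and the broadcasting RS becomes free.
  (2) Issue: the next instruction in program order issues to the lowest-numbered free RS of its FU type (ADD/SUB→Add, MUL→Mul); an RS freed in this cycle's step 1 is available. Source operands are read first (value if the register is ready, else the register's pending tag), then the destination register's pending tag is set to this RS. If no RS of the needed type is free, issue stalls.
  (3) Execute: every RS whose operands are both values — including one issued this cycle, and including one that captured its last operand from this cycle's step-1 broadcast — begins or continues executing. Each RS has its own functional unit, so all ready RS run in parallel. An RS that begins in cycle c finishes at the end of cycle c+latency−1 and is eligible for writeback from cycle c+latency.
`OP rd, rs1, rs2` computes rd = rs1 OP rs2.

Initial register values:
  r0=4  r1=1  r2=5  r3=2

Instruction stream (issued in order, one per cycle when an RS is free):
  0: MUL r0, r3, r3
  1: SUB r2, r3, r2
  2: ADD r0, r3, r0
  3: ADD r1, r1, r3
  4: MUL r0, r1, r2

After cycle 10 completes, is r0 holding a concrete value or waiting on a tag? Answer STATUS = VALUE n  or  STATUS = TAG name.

  c1: issue MUL r0<-Mul1  regs: r0:Mul1,r1:1,r2:5,r3:2
  c2: issue SUB r2<-Add1  regs: r0:Mul1,r1:1,r2:Add1,r3:2
  c3: issue ADD r0<-Add2  regs: r0:Add2,r1:1,r2:Add1,r3:2
  c4: CDB Add1=-3; issue ADD r1<-Add1  regs: r0:Add2,r1:Add1,r2:-3,r3:2
  c5: CDB Mul1=4; issue MUL r0<-Mul1  regs: r0:Mul1,r1:Add1,r2:-3,r3:2
  c6: CDB Add1=3  regs: r0:Mul1,r1:3,r2:-3,r3:2
  c7: CDB Add2=6  regs: r0:Mul1,r1:3,r2:-3,r3:2
  c8: -  regs: r0:Mul1,r1:3,r2:-3,r3:2
  c9: -  regs: r0:Mul1,r1:3,r2:-3,r3:2
  c10: CDB Mul1=-9  regs: r0:-9,r1:3,r2:-3,r3:2

STATUS = VALUE -9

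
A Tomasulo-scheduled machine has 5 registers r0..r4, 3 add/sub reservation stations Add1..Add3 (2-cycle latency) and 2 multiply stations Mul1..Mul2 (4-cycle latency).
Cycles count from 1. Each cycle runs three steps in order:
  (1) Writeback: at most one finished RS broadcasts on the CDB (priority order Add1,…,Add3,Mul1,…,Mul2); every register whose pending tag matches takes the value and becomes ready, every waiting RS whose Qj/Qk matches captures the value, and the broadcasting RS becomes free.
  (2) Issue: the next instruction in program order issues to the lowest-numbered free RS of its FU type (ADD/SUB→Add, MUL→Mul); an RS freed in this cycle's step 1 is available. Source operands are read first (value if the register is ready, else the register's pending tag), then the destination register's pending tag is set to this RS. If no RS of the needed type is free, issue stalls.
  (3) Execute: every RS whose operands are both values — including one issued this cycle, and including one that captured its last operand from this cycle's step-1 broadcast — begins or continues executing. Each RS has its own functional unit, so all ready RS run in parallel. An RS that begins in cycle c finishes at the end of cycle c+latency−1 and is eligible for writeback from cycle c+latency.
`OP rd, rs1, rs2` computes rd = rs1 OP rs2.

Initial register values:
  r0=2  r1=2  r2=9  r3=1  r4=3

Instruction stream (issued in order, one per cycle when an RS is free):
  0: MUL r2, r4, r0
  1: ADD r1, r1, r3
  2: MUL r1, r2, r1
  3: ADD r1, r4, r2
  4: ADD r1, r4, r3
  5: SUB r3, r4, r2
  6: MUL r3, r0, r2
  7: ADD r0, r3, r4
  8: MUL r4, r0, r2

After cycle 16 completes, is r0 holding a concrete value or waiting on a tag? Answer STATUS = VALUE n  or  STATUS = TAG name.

STATUS = VALUE 15

cycle 1: issue MUL r2<-Mul1 // r0:2,r1:2,r2:Mul1,r3:1,r4:3
cycle 2: issue ADD r1<-Add1 // r0:2,r1:Add1,r2:Mul1,r3:1,r4:3
cycle 3: issue MUL r1<-Mul2 // r0:2,r1:Mul2,r2:Mul1,r3:1,r4:3
cycle 4: CDB Add1=3; issue ADD r1<-Add1 // r0:2,r1:Add1,r2:Mul1,r3:1,r4:3
cycle 5: CDB Mul1=6; issue ADD r1<-Add2 // r0:2,r1:Add2,r2:6,r3:1,r4:3
cycle 6: issue SUB r3<-Add3 // r0:2,r1:Add2,r2:6,r3:Add3,r4:3
cycle 7: CDB Add1=9; issue MUL r3<-Mul1 // r0:2,r1:Add2,r2:6,r3:Mul1,r4:3
cycle 8: CDB Add2=4; issue ADD r0<-Add1 // r0:Add1,r1:4,r2:6,r3:Mul1,r4:3
cycle 9: CDB Add3=-3; stall // r0:Add1,r1:4,r2:6,r3:Mul1,r4:3
cycle 10: CDB Mul2=18; issue MUL r4<-Mul2 // r0:Add1,r1:4,r2:6,r3:Mul1,r4:Mul2
cycle 11: CDB Mul1=12 // r0:Add1,r1:4,r2:6,r3:12,r4:Mul2
cycle 12: - // r0:Add1,r1:4,r2:6,r3:12,r4:Mul2
cycle 13: CDB Add1=15 // r0:15,r1:4,r2:6,r3:12,r4:Mul2
cycle 14: - // r0:15,r1:4,r2:6,r3:12,r4:Mul2
cycle 15: - // r0:15,r1:4,r2:6,r3:12,r4:Mul2
cycle 16: - // r0:15,r1:4,r2:6,r3:12,r4:Mul2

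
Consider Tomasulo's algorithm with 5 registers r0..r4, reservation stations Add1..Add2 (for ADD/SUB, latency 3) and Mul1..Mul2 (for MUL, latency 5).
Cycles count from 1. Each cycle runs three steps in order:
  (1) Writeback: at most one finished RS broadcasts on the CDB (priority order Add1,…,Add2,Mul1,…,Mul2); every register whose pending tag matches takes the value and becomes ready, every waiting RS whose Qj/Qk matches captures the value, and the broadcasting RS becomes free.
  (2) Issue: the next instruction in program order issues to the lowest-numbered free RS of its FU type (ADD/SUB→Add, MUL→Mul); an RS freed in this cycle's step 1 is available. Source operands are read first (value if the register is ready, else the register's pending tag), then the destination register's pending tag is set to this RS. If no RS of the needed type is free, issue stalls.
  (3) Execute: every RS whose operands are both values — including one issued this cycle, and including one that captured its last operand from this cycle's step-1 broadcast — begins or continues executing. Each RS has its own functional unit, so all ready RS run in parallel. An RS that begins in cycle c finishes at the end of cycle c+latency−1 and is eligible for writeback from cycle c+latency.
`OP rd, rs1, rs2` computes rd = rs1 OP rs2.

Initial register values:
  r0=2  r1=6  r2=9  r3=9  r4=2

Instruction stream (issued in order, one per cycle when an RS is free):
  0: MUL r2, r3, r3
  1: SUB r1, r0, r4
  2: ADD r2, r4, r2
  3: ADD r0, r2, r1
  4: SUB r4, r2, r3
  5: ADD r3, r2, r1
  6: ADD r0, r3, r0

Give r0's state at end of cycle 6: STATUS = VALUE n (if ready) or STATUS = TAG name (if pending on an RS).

  c1: issue MUL r2<-Mul1  regs: r0:2,r1:6,r2:Mul1,r3:9,r4:2
  c2: issue SUB r1<-Add1  regs: r0:2,r1:Add1,r2:Mul1,r3:9,r4:2
  c3: issue ADD r2<-Add2  regs: r0:2,r1:Add1,r2:Add2,r3:9,r4:2
  c4: stall  regs: r0:2,r1:Add1,r2:Add2,r3:9,r4:2
  c5: CDB Add1=0; issue ADD r0<-Add1  regs: r0:Add1,r1:0,r2:Add2,r3:9,r4:2
  c6: CDB Mul1=81; stall  regs: r0:Add1,r1:0,r2:Add2,r3:9,r4:2

STATUS = TAG Add1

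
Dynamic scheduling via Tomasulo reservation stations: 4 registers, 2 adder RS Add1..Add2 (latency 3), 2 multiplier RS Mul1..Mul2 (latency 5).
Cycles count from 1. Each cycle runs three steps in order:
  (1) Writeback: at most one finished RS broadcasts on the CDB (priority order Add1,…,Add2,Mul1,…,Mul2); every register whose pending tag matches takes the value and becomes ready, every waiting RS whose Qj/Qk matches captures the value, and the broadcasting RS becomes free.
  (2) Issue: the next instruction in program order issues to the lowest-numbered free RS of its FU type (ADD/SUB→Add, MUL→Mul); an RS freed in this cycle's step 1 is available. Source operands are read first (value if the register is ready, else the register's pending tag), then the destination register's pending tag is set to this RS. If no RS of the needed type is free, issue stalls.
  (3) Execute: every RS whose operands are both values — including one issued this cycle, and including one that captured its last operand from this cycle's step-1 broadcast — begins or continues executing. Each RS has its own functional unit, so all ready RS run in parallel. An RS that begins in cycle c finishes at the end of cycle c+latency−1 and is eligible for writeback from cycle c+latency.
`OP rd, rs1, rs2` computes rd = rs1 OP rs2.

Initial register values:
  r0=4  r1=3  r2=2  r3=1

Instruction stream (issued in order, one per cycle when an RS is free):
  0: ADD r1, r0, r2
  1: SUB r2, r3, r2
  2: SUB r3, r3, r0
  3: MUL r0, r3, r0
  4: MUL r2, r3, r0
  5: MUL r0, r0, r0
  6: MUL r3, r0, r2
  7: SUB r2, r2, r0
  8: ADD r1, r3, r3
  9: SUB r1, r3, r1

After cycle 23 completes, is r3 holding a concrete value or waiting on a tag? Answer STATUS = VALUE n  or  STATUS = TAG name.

cycle 1: issue ADD r1<-Add1 // r0:4,r1:Add1,r2:2,r3:1
cycle 2: issue SUB r2<-Add2 // r0:4,r1:Add1,r2:Add2,r3:1
cycle 3: stall // r0:4,r1:Add1,r2:Add2,r3:1
cycle 4: CDB Add1=6; issue SUB r3<-Add1 // r0:4,r1:6,r2:Add2,r3:Add1
cycle 5: CDB Add2=-1; issue MUL r0<-Mul1 // r0:Mul1,r1:6,r2:-1,r3:Add1
cycle 6: issue MUL r2<-Mul2 // r0:Mul1,r1:6,r2:Mul2,r3:Add1
cycle 7: CDB Add1=-3; stall // r0:Mul1,r1:6,r2:Mul2,r3:-3
cycle 8: stall // r0:Mul1,r1:6,r2:Mul2,r3:-3
cycle 9: stall // r0:Mul1,r1:6,r2:Mul2,r3:-3
cycle 10: stall // r0:Mul1,r1:6,r2:Mul2,r3:-3
cycle 11: stall // r0:Mul1,r1:6,r2:Mul2,r3:-3
cycle 12: CDB Mul1=-12; issue MUL r0<-Mul1 // r0:Mul1,r1:6,r2:Mul2,r3:-3
cycle 13: stall // r0:Mul1,r1:6,r2:Mul2,r3:-3
cycle 14: stall // r0:Mul1,r1:6,r2:Mul2,r3:-3
cycle 15: stall // r0:Mul1,r1:6,r2:Mul2,r3:-3
cycle 16: stall // r0:Mul1,r1:6,r2:Mul2,r3:-3
cycle 17: CDB Mul1=144; issue MUL r3<-Mul1 // r0:144,r1:6,r2:Mul2,r3:Mul1
cycle 18: CDB Mul2=36; issue SUB r2<-Add1 // r0:144,r1:6,r2:Add1,r3:Mul1
cycle 19: issue ADD r1<-Add2 // r0:144,r1:Add2,r2:Add1,r3:Mul1
cycle 20: stall // r0:144,r1:Add2,r2:Add1,r3:Mul1
cycle 21: CDB Add1=-108; issue SUB r1<-Add1 // r0:144,r1:Add1,r2:-108,r3:Mul1
cycle 22: - // r0:144,r1:Add1,r2:-108,r3:Mul1
cycle 23: CDB Mul1=5184 // r0:144,r1:Add1,r2:-108,r3:5184

STATUS = VALUE 5184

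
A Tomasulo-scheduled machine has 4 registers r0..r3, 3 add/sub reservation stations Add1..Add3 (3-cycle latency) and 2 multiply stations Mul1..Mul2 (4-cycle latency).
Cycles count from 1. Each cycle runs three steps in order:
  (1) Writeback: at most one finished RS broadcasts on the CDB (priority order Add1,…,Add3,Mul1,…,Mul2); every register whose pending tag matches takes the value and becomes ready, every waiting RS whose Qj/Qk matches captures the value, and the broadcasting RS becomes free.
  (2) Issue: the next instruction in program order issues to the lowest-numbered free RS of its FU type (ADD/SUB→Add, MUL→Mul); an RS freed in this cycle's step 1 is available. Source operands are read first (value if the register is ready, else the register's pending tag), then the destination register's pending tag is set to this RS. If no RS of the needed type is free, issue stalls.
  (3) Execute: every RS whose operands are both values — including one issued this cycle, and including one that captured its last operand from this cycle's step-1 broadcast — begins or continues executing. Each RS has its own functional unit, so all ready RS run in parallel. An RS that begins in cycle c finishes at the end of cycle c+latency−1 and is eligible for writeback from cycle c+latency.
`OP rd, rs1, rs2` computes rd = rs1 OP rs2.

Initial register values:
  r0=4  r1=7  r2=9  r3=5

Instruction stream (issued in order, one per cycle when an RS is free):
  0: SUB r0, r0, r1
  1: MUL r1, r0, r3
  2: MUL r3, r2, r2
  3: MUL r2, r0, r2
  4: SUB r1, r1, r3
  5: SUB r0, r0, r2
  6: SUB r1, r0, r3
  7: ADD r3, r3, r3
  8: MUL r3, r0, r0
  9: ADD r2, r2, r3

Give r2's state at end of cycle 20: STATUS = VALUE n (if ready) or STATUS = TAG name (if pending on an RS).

STATUS = TAG Add1

  c1: issue SUB r0<-Add1  regs: r0:Add1,r1:7,r2:9,r3:5
  c2: issue MUL r1<-Mul1  regs: r0:Add1,r1:Mul1,r2:9,r3:5
  c3: issue MUL r3<-Mul2  regs: r0:Add1,r1:Mul1,r2:9,r3:Mul2
  c4: CDB Add1=-3; stall  regs: r0:-3,r1:Mul1,r2:9,r3:Mul2
  c5: stall  regs: r0:-3,r1:Mul1,r2:9,r3:Mul2
  c6: stall  regs: r0:-3,r1:Mul1,r2:9,r3:Mul2
  c7: CDB Mul2=81; issue MUL r2<-Mul2  regs: r0:-3,r1:Mul1,r2:Mul2,r3:81
  c8: CDB Mul1=-15; issue SUB r1<-Add1  regs: r0:-3,r1:Add1,r2:Mul2,r3:81
  c9: issue SUB r0<-Add2  regs: r0:Add2,r1:Add1,r2:Mul2,r3:81
  c10: issue SUB r1<-Add3  regs: r0:Add2,r1:Add3,r2:Mul2,r3:81
  c11: CDB Add1=-96; issue ADD r3<-Add1  regs: r0:Add2,r1:Add3,r2:Mul2,r3:Add1
  c12: CDB Mul2=-27; issue MUL r3<-Mul1  regs: r0:Add2,r1:Add3,r2:-27,r3:Mul1
  c13: stall  regs: r0:Add2,r1:Add3,r2:-27,r3:Mul1
  c14: CDB Add1=162; issue ADD r2<-Add1  regs: r0:Add2,r1:Add3,r2:Add1,r3:Mul1
  c15: CDB Add2=24  regs: r0:24,r1:Add3,r2:Add1,r3:Mul1
  c16: -  regs: r0:24,r1:Add3,r2:Add1,r3:Mul1
  c17: -  regs: r0:24,r1:Add3,r2:Add1,r3:Mul1
  c18: CDB Add3=-57  regs: r0:24,r1:-57,r2:Add1,r3:Mul1
  c19: CDB Mul1=576  regs: r0:24,r1:-57,r2:Add1,r3:576
  c20: -  regs: r0:24,r1:-57,r2:Add1,r3:576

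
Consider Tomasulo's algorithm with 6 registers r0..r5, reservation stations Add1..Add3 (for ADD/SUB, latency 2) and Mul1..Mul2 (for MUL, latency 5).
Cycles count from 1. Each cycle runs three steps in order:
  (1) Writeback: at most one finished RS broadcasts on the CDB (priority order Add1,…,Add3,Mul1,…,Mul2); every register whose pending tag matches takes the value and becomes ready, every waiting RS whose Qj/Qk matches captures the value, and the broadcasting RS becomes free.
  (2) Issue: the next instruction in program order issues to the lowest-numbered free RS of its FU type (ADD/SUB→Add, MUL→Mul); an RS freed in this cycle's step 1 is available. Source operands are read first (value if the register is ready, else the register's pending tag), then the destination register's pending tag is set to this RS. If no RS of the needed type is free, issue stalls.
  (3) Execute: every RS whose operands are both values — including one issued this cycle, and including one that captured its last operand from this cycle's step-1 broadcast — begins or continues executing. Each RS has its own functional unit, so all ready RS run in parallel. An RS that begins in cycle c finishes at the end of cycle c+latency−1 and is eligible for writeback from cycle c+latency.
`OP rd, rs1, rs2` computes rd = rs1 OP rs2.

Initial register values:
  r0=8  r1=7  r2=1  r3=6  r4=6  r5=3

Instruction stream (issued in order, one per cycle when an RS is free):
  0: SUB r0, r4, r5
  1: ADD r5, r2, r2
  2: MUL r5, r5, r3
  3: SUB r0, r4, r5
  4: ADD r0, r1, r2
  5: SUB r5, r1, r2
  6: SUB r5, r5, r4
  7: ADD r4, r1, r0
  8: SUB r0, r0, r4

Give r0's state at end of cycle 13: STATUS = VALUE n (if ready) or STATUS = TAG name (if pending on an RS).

  c1: issue SUB r0<-Add1  regs: r0:Add1,r1:7,r2:1,r3:6,r4:6,r5:3
  c2: issue ADD r5<-Add2  regs: r0:Add1,r1:7,r2:1,r3:6,r4:6,r5:Add2
  c3: CDB Add1=3; issue MUL r5<-Mul1  regs: r0:3,r1:7,r2:1,r3:6,r4:6,r5:Mul1
  c4: CDB Add2=2; issue SUB r0<-Add1  regs: r0:Add1,r1:7,r2:1,r3:6,r4:6,r5:Mul1
  c5: issue ADD r0<-Add2  regs: r0:Add2,r1:7,r2:1,r3:6,r4:6,r5:Mul1
  c6: issue SUB r5<-Add3  regs: r0:Add2,r1:7,r2:1,r3:6,r4:6,r5:Add3
  c7: CDB Add2=8; issue SUB r5<-Add2  regs: r0:8,r1:7,r2:1,r3:6,r4:6,r5:Add2
  c8: CDB Add3=6; issue ADD r4<-Add3  regs: r0:8,r1:7,r2:1,r3:6,r4:Add3,r5:Add2
  c9: CDB Mul1=12; stall  regs: r0:8,r1:7,r2:1,r3:6,r4:Add3,r5:Add2
  c10: CDB Add2=0; issue SUB r0<-Add2  regs: r0:Add2,r1:7,r2:1,r3:6,r4:Add3,r5:0
  c11: CDB Add1=-6  regs: r0:Add2,r1:7,r2:1,r3:6,r4:Add3,r5:0
  c12: CDB Add3=15  regs: r0:Add2,r1:7,r2:1,r3:6,r4:15,r5:0
  c13: -  regs: r0:Add2,r1:7,r2:1,r3:6,r4:15,r5:0

STATUS = TAG Add2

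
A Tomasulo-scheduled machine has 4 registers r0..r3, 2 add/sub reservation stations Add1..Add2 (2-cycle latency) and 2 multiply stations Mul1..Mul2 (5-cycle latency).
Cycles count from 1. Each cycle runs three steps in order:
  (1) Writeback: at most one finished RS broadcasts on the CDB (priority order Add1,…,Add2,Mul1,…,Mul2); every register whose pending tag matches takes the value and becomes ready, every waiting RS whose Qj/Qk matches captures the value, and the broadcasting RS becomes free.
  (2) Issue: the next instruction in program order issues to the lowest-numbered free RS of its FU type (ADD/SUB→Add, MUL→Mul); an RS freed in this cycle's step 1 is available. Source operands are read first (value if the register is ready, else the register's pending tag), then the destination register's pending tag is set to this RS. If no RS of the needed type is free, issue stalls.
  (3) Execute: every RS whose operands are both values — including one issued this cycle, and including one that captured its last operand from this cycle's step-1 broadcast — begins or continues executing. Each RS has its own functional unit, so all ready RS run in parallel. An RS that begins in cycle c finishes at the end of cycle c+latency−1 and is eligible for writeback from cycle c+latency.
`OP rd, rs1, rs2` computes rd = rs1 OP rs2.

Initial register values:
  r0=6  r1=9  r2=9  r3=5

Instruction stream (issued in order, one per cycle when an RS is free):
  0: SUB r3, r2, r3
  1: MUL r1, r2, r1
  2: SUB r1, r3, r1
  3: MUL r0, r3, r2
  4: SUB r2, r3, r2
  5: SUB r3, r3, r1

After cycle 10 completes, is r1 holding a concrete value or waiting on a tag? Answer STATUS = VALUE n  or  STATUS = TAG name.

c1: issue SUB r3<-Add1 | r0:6,r1:9,r2:9,r3:Add1
c2: issue MUL r1<-Mul1 | r0:6,r1:Mul1,r2:9,r3:Add1
c3: CDB Add1=4; issue SUB r1<-Add1 | r0:6,r1:Add1,r2:9,r3:4
c4: issue MUL r0<-Mul2 | r0:Mul2,r1:Add1,r2:9,r3:4
c5: issue SUB r2<-Add2 | r0:Mul2,r1:Add1,r2:Add2,r3:4
c6: stall | r0:Mul2,r1:Add1,r2:Add2,r3:4
c7: CDB Add2=-5; issue SUB r3<-Add2 | r0:Mul2,r1:Add1,r2:-5,r3:Add2
c8: CDB Mul1=81 | r0:Mul2,r1:Add1,r2:-5,r3:Add2
c9: CDB Mul2=36 | r0:36,r1:Add1,r2:-5,r3:Add2
c10: CDB Add1=-77 | r0:36,r1:-77,r2:-5,r3:Add2

STATUS = VALUE -77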